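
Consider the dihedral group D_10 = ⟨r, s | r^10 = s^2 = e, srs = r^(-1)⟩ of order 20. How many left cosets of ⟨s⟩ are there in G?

10

|⟨s⟩| = 2 and |G| = 20.
By Lagrange, [G : H] = |G|/|H| = 20/2 = 10.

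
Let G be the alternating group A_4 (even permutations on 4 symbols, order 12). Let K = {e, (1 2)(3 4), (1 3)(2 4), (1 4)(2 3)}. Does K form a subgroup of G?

|K| = 4 divides |G| = 12, consistent with Lagrange.
K contains the identity, every element's inverse is in K, and K is closed under ∘: it is a subgroup.

Yes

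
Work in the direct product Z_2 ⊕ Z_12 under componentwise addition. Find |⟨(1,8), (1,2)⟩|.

|⟨(1,8)⟩| = 6 and |⟨(1,2)⟩| = 6, so |H| is a multiple of lcm(6, 6) = 6 and divides |G| = 24.
Closing under the operation: H = {(0,0), (0,2), (0,4), (0,6), (0,8), (0,10), (1,0), (1,2), (1,4), (1,6), (1,8), (1,10)}, so |H| = 12.

12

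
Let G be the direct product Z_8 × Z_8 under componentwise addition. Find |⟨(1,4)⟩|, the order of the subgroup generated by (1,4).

8

The order of (1,4) in Z_8 × Z_8 is lcm(ord(1) in Z_8, ord(4) in Z_8).
ord(1) = 8 and ord(4) = 2, so |⟨(1,4)⟩| = lcm(8, 2) = 8.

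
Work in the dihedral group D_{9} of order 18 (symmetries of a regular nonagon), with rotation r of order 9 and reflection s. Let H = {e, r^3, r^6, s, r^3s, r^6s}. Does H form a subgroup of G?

|H| = 6 divides |G| = 18, consistent with Lagrange.
H contains the identity, every element's inverse is in H, and H is closed under ·: it is a subgroup.

Yes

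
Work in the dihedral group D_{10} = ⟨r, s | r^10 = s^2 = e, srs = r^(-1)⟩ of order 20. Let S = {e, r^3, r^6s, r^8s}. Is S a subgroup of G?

No

r^3 ∈ S but its inverse r^7 ∉ S, so S is not a subgroup.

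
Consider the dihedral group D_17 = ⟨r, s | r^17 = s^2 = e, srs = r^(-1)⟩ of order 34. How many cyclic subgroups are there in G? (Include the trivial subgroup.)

19

Each element a generates a cyclic subgroup ⟨a⟩; distinct elements may generate the same one (a cyclic group of order d has φ(d) generators).
Cyclic subgroups by order — order 1: 1; order 2: 17; order 17: 1.
Total: 19.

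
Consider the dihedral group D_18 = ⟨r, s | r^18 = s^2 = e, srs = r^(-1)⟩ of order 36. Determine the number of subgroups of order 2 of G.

|G| = 36 and 2 | 36, so subgroups of order 2 are possible by Lagrange.
The subgroups of order 2 are: {e, r^10s}; {e, r^11s}; {e, r^12s}; {e, r^13s}; … (19 in all).
So G has 19 subgroups of order 2.

19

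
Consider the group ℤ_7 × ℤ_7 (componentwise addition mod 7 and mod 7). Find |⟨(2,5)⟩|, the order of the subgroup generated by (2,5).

7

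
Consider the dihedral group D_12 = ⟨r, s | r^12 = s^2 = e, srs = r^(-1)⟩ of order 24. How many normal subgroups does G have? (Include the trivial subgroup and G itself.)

9

G has 34 subgroups. Checking conjugation-invariance by order — order 1: 1/1 normal; order 2: 1/13 normal; order 3: 1/1 normal; order 4: 1/7 normal; order 6: 1/5 normal; order 8: 0/3 normal; order 12: 3/3 normal; order 24: 1/1 normal.
Total normal subgroups: 9.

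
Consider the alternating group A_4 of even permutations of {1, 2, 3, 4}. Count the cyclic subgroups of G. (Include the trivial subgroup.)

8

A cyclic subgroup of order d is generated by each of its φ(d) elements of order d, so the cyclic subgroups of order d number (#elements of order d)/φ(d).
Cyclic subgroups by order — order 1: 1; order 2: 3; order 3: 4.
Total: 8.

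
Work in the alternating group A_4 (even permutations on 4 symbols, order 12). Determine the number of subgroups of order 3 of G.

4

|G| = 12 and 3 | 12, so subgroups of order 3 are possible by Lagrange.
The subgroups of order 3 are: {e, (1 2 3), (1 3 2)}; {e, (1 2 4), (1 4 2)}; {e, (1 3 4), (1 4 3)}; {e, (2 3 4), (2 4 3)}.
So G has 4 subgroups of order 3.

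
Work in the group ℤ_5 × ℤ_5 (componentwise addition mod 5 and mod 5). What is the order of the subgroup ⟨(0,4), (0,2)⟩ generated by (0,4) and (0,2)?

5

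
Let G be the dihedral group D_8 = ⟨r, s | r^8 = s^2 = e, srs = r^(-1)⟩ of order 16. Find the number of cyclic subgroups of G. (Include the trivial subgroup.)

Group the elements of G by the cyclic subgroup they generate; each cyclic subgroup of order d accounts for φ(d) elements.
Cyclic subgroups by order — order 1: 1; order 2: 9; order 4: 1; order 8: 1.
Total: 12.

12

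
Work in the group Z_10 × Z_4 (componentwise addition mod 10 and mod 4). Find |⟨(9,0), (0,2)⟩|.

|⟨(9,0)⟩| = 10 and |⟨(0,2)⟩| = 2, so |H| is a multiple of lcm(10, 2) = 10 and divides |G| = 40.
Closing under the operation: H = {(0,0), (0,2), (1,0), (1,2), (2,0), (2,2), (3,0), (3,2), (4,0), (4,2), (5,0), (5,2), (6,0), (6,2), (7,0), (7,2), (8,0), (8,2), (9,0), (9,2)}, so |H| = 20.

20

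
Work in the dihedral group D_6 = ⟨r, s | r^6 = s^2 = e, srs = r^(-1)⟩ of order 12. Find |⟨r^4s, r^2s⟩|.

6

|⟨r^4s⟩| = 2 and |⟨r^2s⟩| = 2, so |H| is a multiple of lcm(2, 2) = 2 and divides |G| = 12.
Closing under the operation: H = {e, r^2, r^4, s, r^2s, r^4s}, so |H| = 6.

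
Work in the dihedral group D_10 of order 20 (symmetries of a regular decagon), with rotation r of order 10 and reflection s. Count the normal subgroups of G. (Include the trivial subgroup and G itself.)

7

G has 22 subgroups. Checking conjugation-invariance by order — order 1: 1/1 normal; order 2: 1/11 normal; order 4: 0/5 normal; order 5: 1/1 normal; order 10: 3/3 normal; order 20: 1/1 normal.
Total normal subgroups: 7.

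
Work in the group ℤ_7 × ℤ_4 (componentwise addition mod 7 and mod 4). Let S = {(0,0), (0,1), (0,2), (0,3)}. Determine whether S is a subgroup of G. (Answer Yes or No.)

Yes

|S| = 4 divides |G| = 28, consistent with Lagrange.
S contains the identity, every element's inverse is in S, and S is closed under +: it is a subgroup.
In fact S = ⟨(0,1)⟩.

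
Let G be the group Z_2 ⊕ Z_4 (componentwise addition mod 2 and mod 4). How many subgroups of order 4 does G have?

3

|G| = 8 and 4 | 8, so subgroups of order 4 are possible by Lagrange.
The subgroups of order 4 are: {(0,0), (0,1), (0,2), (0,3)}; {(0,0), (0,2), (1,0), (1,2)}; {(0,0), (0,2), (1,1), (1,3)}.
So G has 3 subgroups of order 4.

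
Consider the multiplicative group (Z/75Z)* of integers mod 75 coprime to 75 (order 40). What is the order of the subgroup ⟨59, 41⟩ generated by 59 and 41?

|⟨59⟩| = 10 and |⟨41⟩| = 10, so |H| is a multiple of lcm(10, 10) = 10 and divides |G| = 40.
Closing under the operation: H = {1, 4, 11, 14, 16, 19, 26, 29, 31, 34, 41, 44, 46, 49, 56, 59, 61, 64, 71, 74}, so |H| = 20.

20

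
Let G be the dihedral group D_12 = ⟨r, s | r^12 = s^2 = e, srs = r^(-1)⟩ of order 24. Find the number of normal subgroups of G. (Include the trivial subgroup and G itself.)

G has 34 subgroups. Checking conjugation-invariance by order — order 1: 1/1 normal; order 2: 1/13 normal; order 3: 1/1 normal; order 4: 1/7 normal; order 6: 1/5 normal; order 8: 0/3 normal; order 12: 3/3 normal; order 24: 1/1 normal.
Total normal subgroups: 9.

9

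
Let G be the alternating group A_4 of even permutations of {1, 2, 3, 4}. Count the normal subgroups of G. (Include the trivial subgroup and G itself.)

G has 10 subgroups. Checking conjugation-invariance by order — order 1: 1/1 normal; order 2: 0/3 normal; order 3: 0/4 normal; order 4: 1/1 normal; order 12: 1/1 normal.
Total normal subgroups: 3.

3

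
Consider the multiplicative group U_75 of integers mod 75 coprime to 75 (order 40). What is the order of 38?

20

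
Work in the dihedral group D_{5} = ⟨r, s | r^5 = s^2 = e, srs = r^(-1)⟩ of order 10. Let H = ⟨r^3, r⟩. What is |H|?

|⟨r^3⟩| = 5 and |⟨r⟩| = 5, so |H| is a multiple of lcm(5, 5) = 5 and divides |G| = 10.
Closing under the operation: H = {e, r, r^2, r^3, r^4}, so |H| = 5.

5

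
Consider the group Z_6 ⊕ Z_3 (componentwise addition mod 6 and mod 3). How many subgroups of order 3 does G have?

4

|G| = 18 and 3 | 18, so subgroups of order 3 are possible by Lagrange.
The subgroups of order 3 are: {(0,0), (0,1), (0,2)}; {(0,0), (2,0), (4,0)}; {(0,0), (2,1), (4,2)}; {(0,0), (2,2), (4,1)}.
So G has 4 subgroups of order 3.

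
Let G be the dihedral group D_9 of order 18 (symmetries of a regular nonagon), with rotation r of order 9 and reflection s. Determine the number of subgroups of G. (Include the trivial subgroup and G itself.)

16

|G| = 18, so by Lagrange every subgroup order divides 18. Divisors: 1, 2, 3, 6, 9, 18.
Subgroups by order — order 1: 1; order 2: 9; order 3: 1; order 6: 3; order 9: 1; order 18: 1.
Total: 1 + 9 + 1 + 3 + 1 + 1 = 16.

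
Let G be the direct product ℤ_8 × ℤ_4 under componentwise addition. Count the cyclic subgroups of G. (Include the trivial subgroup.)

14

Group the elements of G by the cyclic subgroup they generate; each cyclic subgroup of order d accounts for φ(d) elements.
Cyclic subgroups by order — order 1: 1; order 2: 3; order 4: 6; order 8: 4.
Total: 14.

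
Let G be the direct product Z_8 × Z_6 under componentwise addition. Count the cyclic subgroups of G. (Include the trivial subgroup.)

16

Each element a generates a cyclic subgroup ⟨a⟩; distinct elements may generate the same one (a cyclic group of order d has φ(d) generators).
Cyclic subgroups by order — order 1: 1; order 2: 3; order 3: 1; order 4: 2; order 6: 3; order 8: 2; order 12: 2; order 24: 2.
Total: 16.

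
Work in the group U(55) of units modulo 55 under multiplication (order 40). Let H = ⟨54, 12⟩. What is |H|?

8

|⟨54⟩| = 2 and |⟨12⟩| = 4, so |H| is a multiple of lcm(2, 4) = 4 and divides |G| = 40.
Closing under the operation: H = {1, 12, 21, 23, 32, 34, 43, 54}, so |H| = 8.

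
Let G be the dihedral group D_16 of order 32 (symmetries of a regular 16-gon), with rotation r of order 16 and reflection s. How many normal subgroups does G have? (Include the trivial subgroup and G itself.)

8

G has 36 subgroups. Checking conjugation-invariance by order — order 1: 1/1 normal; order 2: 1/17 normal; order 4: 1/9 normal; order 8: 1/5 normal; order 16: 3/3 normal; order 32: 1/1 normal.
Total normal subgroups: 8.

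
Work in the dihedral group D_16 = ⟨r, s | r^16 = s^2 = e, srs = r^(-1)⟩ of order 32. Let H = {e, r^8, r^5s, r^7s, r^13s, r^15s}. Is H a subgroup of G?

|H| = 6 does not divide |G| = 32, so by Lagrange H is not a subgroup.

No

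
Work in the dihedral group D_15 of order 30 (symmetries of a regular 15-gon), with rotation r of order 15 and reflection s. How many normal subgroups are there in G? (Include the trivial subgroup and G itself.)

5

G has 28 subgroups. Checking conjugation-invariance by order — order 1: 1/1 normal; order 2: 0/15 normal; order 3: 1/1 normal; order 5: 1/1 normal; order 6: 0/5 normal; order 10: 0/3 normal; order 15: 1/1 normal; order 30: 1/1 normal.
Total normal subgroups: 5.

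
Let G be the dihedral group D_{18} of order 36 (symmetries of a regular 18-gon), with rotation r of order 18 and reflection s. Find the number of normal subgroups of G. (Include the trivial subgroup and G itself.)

G has 45 subgroups. Checking conjugation-invariance by order — order 1: 1/1 normal; order 2: 1/19 normal; order 3: 1/1 normal; order 4: 0/9 normal; order 6: 1/7 normal; order 9: 1/1 normal; order 12: 0/3 normal; order 18: 3/3 normal; order 36: 1/1 normal.
Total normal subgroups: 9.

9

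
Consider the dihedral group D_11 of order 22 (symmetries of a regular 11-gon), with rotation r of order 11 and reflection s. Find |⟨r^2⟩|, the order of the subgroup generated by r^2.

Computing powers of r^2: the smallest k with (r^2)^k = e is k = 11.

11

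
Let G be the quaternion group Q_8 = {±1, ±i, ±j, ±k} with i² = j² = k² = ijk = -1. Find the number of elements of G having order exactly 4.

6

The elements of order 4 are: i, -i, j, -j, k, -k.
That's 6.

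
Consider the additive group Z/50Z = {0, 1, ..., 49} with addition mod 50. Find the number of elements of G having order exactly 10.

In a cyclic group of order 50, the number of elements of order d (for d | 50) is φ(d).
φ(10) = 4.

4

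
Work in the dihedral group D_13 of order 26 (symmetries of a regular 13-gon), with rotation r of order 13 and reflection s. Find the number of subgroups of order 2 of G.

|G| = 26 and 2 | 26, so subgroups of order 2 are possible by Lagrange.
The subgroups of order 2 are: {e, r^10s}; {e, r^11s}; {e, r^12s}; {e, r^2s}; … (13 in all).
So G has 13 subgroups of order 2.

13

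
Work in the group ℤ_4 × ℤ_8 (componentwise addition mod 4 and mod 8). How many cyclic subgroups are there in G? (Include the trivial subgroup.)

Each element a generates a cyclic subgroup ⟨a⟩; distinct elements may generate the same one (a cyclic group of order d has φ(d) generators).
Cyclic subgroups by order — order 1: 1; order 2: 3; order 4: 6; order 8: 4.
Total: 14.

14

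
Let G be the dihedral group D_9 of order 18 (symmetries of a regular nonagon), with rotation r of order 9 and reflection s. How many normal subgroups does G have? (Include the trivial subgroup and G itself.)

4

G has 16 subgroups. Checking conjugation-invariance by order — order 1: 1/1 normal; order 2: 0/9 normal; order 3: 1/1 normal; order 6: 0/3 normal; order 9: 1/1 normal; order 18: 1/1 normal.
Total normal subgroups: 4.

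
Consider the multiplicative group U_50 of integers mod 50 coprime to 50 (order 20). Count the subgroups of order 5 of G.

1

|G| = 20 and 5 | 20, so subgroups of order 5 are possible by Lagrange.
The subgroups of order 5 are: {1, 11, 21, 31, 41}.
So G has 1 subgroup of order 5.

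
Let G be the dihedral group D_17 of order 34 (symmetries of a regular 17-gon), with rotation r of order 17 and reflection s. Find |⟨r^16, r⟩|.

|⟨r^16⟩| = 17 and |⟨r⟩| = 17, so |H| is a multiple of lcm(17, 17) = 17 and divides |G| = 34.
Closing under the operation: H = {e, r, r^2, r^3, r^4, r^5, r^6, r^7, r^8, r^9, r^10, r^11, r^12, r^13, r^14, r^15, r^16}, so |H| = 17.

17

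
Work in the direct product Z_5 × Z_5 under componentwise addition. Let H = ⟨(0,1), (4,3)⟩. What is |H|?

25

|⟨(0,1)⟩| = 5 and |⟨(4,3)⟩| = 5, so |H| is a multiple of lcm(5, 5) = 5 and divides |G| = 25.
Closing {(0,1), (4,3)} under the group operation gives all of G, so |H| = 25.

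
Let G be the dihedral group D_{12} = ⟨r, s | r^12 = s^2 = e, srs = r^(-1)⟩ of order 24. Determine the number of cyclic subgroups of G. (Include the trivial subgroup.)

Each element a generates a cyclic subgroup ⟨a⟩; distinct elements may generate the same one (a cyclic group of order d has φ(d) generators).
Cyclic subgroups by order — order 1: 1; order 2: 13; order 3: 1; order 4: 1; order 6: 1; order 12: 1.
Total: 18.

18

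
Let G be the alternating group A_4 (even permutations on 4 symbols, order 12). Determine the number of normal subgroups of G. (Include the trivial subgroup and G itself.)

3

G has 10 subgroups. Checking conjugation-invariance by order — order 1: 1/1 normal; order 2: 0/3 normal; order 3: 0/4 normal; order 4: 1/1 normal; order 12: 1/1 normal.
Total normal subgroups: 3.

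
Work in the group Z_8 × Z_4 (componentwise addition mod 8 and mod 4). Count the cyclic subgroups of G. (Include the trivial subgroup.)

14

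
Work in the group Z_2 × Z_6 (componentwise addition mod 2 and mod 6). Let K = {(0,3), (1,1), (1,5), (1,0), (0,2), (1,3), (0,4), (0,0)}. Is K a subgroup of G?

|K| = 8 does not divide |G| = 12, so by Lagrange K is not a subgroup.

No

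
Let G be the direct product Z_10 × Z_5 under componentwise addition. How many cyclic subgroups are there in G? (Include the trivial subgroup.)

Each element a generates a cyclic subgroup ⟨a⟩; distinct elements may generate the same one (a cyclic group of order d has φ(d) generators).
Cyclic subgroups by order — order 1: 1; order 2: 1; order 5: 6; order 10: 6.
Total: 14.

14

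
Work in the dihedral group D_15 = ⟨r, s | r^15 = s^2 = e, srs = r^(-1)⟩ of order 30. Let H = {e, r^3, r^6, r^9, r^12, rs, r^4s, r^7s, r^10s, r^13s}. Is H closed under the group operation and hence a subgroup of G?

|H| = 10 divides |G| = 30, consistent with Lagrange.
H contains the identity, every element's inverse is in H, and H is closed under ·: it is a subgroup.

Yes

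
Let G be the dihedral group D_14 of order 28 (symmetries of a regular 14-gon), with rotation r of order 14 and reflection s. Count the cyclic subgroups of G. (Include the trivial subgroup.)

18

Each element a generates a cyclic subgroup ⟨a⟩; distinct elements may generate the same one (a cyclic group of order d has φ(d) generators).
Cyclic subgroups by order — order 1: 1; order 2: 15; order 7: 1; order 14: 1.
Total: 18.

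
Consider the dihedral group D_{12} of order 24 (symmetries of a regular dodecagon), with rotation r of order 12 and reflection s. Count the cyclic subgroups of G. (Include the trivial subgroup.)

18

Each element a generates a cyclic subgroup ⟨a⟩; distinct elements may generate the same one (a cyclic group of order d has φ(d) generators).
Cyclic subgroups by order — order 1: 1; order 2: 13; order 3: 1; order 4: 1; order 6: 1; order 12: 1.
Total: 18.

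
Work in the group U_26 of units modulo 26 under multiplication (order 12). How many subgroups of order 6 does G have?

1

|G| = 12 and 6 | 12, so subgroups of order 6 are possible by Lagrange.
The subgroups of order 6 are: {1, 3, 9, 17, 23, 25}.
So G has 1 subgroup of order 6.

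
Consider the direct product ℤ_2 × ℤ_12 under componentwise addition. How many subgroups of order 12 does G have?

3

|G| = 24 and 12 | 24, so subgroups of order 12 are possible by Lagrange.
The subgroups of order 12 are: {(0,0), (0,1), (0,2), (0,3), (0,4), (0,5), (0,6), (0,7), (0,8), (0,9), (0,10), (0,11)}; {(0,0), (0,2), (0,4), (0,6), (0,8), (0,10), (1,0), (1,2), (1,4), (1,6), (1,8), (1,10)}; {(0,0), (0,2), (0,4), (0,6), (0,8), (0,10), (1,1), (1,3), (1,5), (1,7), (1,9), (1,11)}.
So G has 3 subgroups of order 12.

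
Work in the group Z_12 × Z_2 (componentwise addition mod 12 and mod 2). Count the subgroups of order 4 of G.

|G| = 24 and 4 | 24, so subgroups of order 4 are possible by Lagrange.
The subgroups of order 4 are: {(0,0), (0,1), (6,0), (6,1)}; {(0,0), (3,0), (6,0), (9,0)}; {(0,0), (3,1), (6,0), (9,1)}.
So G has 3 subgroups of order 4.

3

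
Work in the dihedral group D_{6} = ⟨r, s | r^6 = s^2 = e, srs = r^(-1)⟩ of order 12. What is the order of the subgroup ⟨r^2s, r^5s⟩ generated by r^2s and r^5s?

4

|⟨r^2s⟩| = 2 and |⟨r^5s⟩| = 2, so |H| is a multiple of lcm(2, 2) = 2 and divides |G| = 12.
Closing under the operation: H = {e, r^3, r^2s, r^5s}, so |H| = 4.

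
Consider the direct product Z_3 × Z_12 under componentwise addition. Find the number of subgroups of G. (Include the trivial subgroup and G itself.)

|G| = 36, so by Lagrange every subgroup order divides 36. Divisors: 1, 2, 3, 4, 6, 9, 12, 18, 36.
Subgroups by order — order 1: 1; order 2: 1; order 3: 4; order 4: 1; order 6: 4; order 9: 1; order 12: 4; order 18: 1; order 36: 1.
Total: 1 + 1 + 4 + 1 + 4 + 1 + 4 + 1 + 1 = 18.

18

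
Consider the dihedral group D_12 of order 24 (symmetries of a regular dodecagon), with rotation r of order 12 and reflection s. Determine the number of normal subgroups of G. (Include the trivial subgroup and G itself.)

G has 34 subgroups. Checking conjugation-invariance by order — order 1: 1/1 normal; order 2: 1/13 normal; order 3: 1/1 normal; order 4: 1/7 normal; order 6: 1/5 normal; order 8: 0/3 normal; order 12: 3/3 normal; order 24: 1/1 normal.
Total normal subgroups: 9.

9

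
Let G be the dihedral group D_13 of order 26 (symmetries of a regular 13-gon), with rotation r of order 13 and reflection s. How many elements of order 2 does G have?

13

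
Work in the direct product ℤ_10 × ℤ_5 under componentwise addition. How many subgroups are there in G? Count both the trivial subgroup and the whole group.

|G| = 50, so by Lagrange every subgroup order divides 50. Divisors: 1, 2, 5, 10, 25, 50.
Subgroups by order — order 1: 1; order 2: 1; order 5: 6; order 10: 6; order 25: 1; order 50: 1.
Total: 1 + 1 + 6 + 6 + 1 + 1 = 16.

16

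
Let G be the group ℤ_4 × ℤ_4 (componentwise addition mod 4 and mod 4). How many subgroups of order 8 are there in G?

|G| = 16 and 8 | 16, so subgroups of order 8 are possible by Lagrange.
The subgroups of order 8 are: {(0,0), (0,1), (0,2), (0,3), (2,0), (2,1), (2,2), (2,3)}; {(0,0), (0,2), (1,0), (1,2), (2,0), (2,2), (3,0), (3,2)}; {(0,0), (0,2), (1,1), (1,3), (2,0), (2,2), (3,1), (3,3)}.
So G has 3 subgroups of order 8.

3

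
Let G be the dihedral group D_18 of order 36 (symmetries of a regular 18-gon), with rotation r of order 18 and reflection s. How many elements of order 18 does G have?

The elements of order 18 are: r, r^5, r^7, r^11, r^13, r^17.
That's 6.

6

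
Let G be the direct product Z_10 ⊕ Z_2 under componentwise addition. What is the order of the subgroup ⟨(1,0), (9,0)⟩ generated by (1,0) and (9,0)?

|⟨(1,0)⟩| = 10 and |⟨(9,0)⟩| = 10, so |H| is a multiple of lcm(10, 10) = 10 and divides |G| = 20.
Closing under the operation: H = {(0,0), (1,0), (2,0), (3,0), (4,0), (5,0), (6,0), (7,0), (8,0), (9,0)}, so |H| = 10.

10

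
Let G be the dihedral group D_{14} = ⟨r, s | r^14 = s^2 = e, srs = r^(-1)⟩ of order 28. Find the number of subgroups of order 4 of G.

7

|G| = 28 and 4 | 28, so subgroups of order 4 are possible by Lagrange.
The subgroups of order 4 are: {e, r^7, r^3s, r^10s}; {e, r^7, r^4s, r^11s}; {e, r^7, r^5s, r^12s}; {e, r^7, r^6s, r^13s}; … (7 in all).
So G has 7 subgroups of order 4.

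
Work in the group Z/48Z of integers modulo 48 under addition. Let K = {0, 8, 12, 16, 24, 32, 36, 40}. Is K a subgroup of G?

No

Closure fails: 32 + 36 = 20 ∉ K. So K is not a subgroup.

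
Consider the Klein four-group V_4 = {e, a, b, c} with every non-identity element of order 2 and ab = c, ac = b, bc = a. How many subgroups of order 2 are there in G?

|G| = 4 and 2 | 4, so subgroups of order 2 are possible by Lagrange.
The subgroups of order 2 are: {e, a}; {e, b}; {e, c}.
So G has 3 subgroups of order 2.

3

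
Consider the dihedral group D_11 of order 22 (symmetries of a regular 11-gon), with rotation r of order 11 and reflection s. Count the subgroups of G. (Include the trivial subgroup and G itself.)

|G| = 22, so by Lagrange every subgroup order divides 22. Divisors: 1, 2, 11, 22.
Subgroups by order — order 1: 1; order 2: 11; order 11: 1; order 22: 1.
Total: 1 + 11 + 1 + 1 = 14.

14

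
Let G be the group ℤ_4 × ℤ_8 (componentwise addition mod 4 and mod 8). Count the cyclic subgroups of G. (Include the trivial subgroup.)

14

Each element a generates a cyclic subgroup ⟨a⟩; distinct elements may generate the same one (a cyclic group of order d has φ(d) generators).
Cyclic subgroups by order — order 1: 1; order 2: 3; order 4: 6; order 8: 4.
Total: 14.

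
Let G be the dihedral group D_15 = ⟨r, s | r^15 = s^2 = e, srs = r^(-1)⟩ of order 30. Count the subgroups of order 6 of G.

5

|G| = 30 and 6 | 30, so subgroups of order 6 are possible by Lagrange.
The subgroups of order 6 are: {e, r^5, r^10, s, r^5s, r^10s}; {e, r^5, r^10, rs, r^6s, r^11s}; {e, r^5, r^10, r^2s, r^7s, r^12s}; {e, r^5, r^10, r^3s, r^8s, r^13s}; … (5 in all).
So G has 5 subgroups of order 6.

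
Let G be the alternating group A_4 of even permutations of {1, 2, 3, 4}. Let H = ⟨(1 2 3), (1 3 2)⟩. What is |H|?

|⟨(1 2 3)⟩| = 3 and |⟨(1 3 2)⟩| = 3, so |H| is a multiple of lcm(3, 3) = 3 and divides |G| = 12.
Closing under the operation: H = {e, (1 2 3), (1 3 2)}, so |H| = 3.

3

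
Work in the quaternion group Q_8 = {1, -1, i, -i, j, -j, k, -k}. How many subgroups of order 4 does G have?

|G| = 8 and 4 | 8, so subgroups of order 4 are possible by Lagrange.
The subgroups of order 4 are: {1, -1, i, -i}; {1, -1, j, -j}; {1, -1, k, -k}.
So G has 3 subgroups of order 4.

3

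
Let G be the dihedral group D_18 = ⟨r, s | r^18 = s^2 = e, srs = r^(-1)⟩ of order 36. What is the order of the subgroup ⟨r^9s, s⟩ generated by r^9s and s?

|⟨r^9s⟩| = 2 and |⟨s⟩| = 2, so |H| is a multiple of lcm(2, 2) = 2 and divides |G| = 36.
Closing under the operation: H = {e, r^9, s, r^9s}, so |H| = 4.

4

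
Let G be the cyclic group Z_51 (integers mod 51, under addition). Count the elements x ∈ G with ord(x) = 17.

16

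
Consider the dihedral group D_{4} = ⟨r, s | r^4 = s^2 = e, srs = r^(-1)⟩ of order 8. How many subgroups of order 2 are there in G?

5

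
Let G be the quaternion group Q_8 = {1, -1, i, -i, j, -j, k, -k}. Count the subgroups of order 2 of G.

1

|G| = 8 and 2 | 8, so subgroups of order 2 are possible by Lagrange.
The subgroups of order 2 are: {1, -1}.
So G has 1 subgroup of order 2.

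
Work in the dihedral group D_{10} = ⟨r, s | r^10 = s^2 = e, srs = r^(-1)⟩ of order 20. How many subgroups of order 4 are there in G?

5

|G| = 20 and 4 | 20, so subgroups of order 4 are possible by Lagrange.
The subgroups of order 4 are: {e, r^5, r^2s, r^7s}; {e, r^5, r^3s, r^8s}; {e, r^5, r^4s, r^9s}; {e, r^5, s, r^5s}; … (5 in all).
So G has 5 subgroups of order 4.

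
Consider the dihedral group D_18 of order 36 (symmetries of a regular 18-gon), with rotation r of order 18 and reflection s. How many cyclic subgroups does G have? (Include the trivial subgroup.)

A cyclic subgroup of order d is generated by each of its φ(d) elements of order d, so the cyclic subgroups of order d number (#elements of order d)/φ(d).
Cyclic subgroups by order — order 1: 1; order 2: 19; order 3: 1; order 6: 1; order 9: 1; order 18: 1.
Total: 24.

24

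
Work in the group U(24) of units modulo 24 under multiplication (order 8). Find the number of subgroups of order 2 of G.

|G| = 8 and 2 | 8, so subgroups of order 2 are possible by Lagrange.
The subgroups of order 2 are: {1, 11}; {1, 13}; {1, 17}; {1, 19}; … (7 in all).
So G has 7 subgroups of order 2.

7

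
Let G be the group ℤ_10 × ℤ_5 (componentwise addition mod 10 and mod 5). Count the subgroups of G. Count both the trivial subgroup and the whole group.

|G| = 50, so by Lagrange every subgroup order divides 50. Divisors: 1, 2, 5, 10, 25, 50.
Subgroups by order — order 1: 1; order 2: 1; order 5: 6; order 10: 6; order 25: 1; order 50: 1.
Total: 1 + 1 + 6 + 6 + 1 + 1 = 16.

16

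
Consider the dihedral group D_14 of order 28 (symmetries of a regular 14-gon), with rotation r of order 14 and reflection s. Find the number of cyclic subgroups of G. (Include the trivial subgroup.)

A cyclic subgroup of order d is generated by each of its φ(d) elements of order d, so the cyclic subgroups of order d number (#elements of order d)/φ(d).
Cyclic subgroups by order — order 1: 1; order 2: 15; order 7: 1; order 14: 1.
Total: 18.

18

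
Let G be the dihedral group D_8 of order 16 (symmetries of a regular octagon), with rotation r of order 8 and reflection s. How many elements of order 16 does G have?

No element of G has order 16 (even though 16 | 16).

0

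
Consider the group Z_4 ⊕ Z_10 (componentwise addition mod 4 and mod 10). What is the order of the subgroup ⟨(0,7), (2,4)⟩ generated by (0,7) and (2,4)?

|⟨(0,7)⟩| = 10 and |⟨(2,4)⟩| = 10, so |H| is a multiple of lcm(10, 10) = 10 and divides |G| = 40.
Closing under the operation: H = {(0,0), (0,1), (0,2), (0,3), (0,4), (0,5), (0,6), (0,7), (0,8), (0,9), (2,0), (2,1), (2,2), (2,3), (2,4), (2,5), (2,6), (2,7), (2,8), (2,9)}, so |H| = 20.

20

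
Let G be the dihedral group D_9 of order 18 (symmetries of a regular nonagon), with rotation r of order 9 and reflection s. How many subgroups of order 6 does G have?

3

|G| = 18 and 6 | 18, so subgroups of order 6 are possible by Lagrange.
The subgroups of order 6 are: {e, r^3, r^6, r^2s, r^5s, r^8s}; {e, r^3, r^6, s, r^3s, r^6s}; {e, r^3, r^6, rs, r^4s, r^7s}.
So G has 3 subgroups of order 6.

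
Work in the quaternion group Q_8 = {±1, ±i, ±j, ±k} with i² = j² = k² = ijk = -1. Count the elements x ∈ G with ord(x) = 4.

6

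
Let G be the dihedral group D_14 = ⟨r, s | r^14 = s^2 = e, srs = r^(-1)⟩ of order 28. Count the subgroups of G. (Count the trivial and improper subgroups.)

28

|G| = 28, so by Lagrange every subgroup order divides 28. Divisors: 1, 2, 4, 7, 14, 28.
Subgroups by order — order 1: 1; order 2: 15; order 4: 7; order 7: 1; order 14: 3; order 28: 1.
Total: 1 + 15 + 7 + 1 + 3 + 1 = 28.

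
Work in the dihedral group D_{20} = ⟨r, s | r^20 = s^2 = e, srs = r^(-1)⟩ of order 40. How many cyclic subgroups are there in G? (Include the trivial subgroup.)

26

Each element a generates a cyclic subgroup ⟨a⟩; distinct elements may generate the same one (a cyclic group of order d has φ(d) generators).
Cyclic subgroups by order — order 1: 1; order 2: 21; order 4: 1; order 5: 1; order 10: 1; order 20: 1.
Total: 26.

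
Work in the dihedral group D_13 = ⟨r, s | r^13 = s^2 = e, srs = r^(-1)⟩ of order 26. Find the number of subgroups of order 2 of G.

13

|G| = 26 and 2 | 26, so subgroups of order 2 are possible by Lagrange.
The subgroups of order 2 are: {e, r^10s}; {e, r^11s}; {e, r^12s}; {e, r^2s}; … (13 in all).
So G has 13 subgroups of order 2.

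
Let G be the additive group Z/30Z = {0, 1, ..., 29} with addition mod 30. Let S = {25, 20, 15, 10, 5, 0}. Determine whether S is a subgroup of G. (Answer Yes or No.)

Yes

|S| = 6 divides |G| = 30, consistent with Lagrange.
S contains the identity, every element's inverse is in S, and S is closed under +: it is a subgroup.
In fact S = ⟨5⟩.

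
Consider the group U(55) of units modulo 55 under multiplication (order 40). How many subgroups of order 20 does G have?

|G| = 40 and 20 | 40, so subgroups of order 20 are possible by Lagrange.
The subgroups of order 20 are: {1, 3, 4, 9, 12, 14, 16, 23, 26, 27, 31, 34, 36, 37, 38, 42, 47, 48, 49, 53}; {1, 2, 4, 7, 8, 9, 13, 14, 16, 17, 18, 26, 28, 31, 32, 34, 36, 43, 49, 52}; {1, 4, 6, 9, 14, 16, 19, 21, 24, 26, 29, 31, 34, 36, 39, 41, 46, 49, 51, 54}.
So G has 3 subgroups of order 20.

3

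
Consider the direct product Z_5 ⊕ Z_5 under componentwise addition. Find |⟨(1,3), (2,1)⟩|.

5

|⟨(1,3)⟩| = 5 and |⟨(2,1)⟩| = 5, so |H| is a multiple of lcm(5, 5) = 5 and divides |G| = 25.
Closing under the operation: H = {(0,0), (1,3), (2,1), (3,4), (4,2)}, so |H| = 5.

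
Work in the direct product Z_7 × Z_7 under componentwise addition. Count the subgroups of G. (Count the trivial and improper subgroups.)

|G| = 49, so by Lagrange every subgroup order divides 49. Divisors: 1, 7, 49.
Subgroups by order — order 1: 1; order 7: 8; order 49: 1.
Total: 1 + 8 + 1 = 10.

10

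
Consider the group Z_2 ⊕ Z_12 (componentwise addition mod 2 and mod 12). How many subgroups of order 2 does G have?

3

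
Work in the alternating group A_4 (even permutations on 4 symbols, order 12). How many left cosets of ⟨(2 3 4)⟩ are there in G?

4

|⟨(2 3 4)⟩| = 3 and |G| = 12.
By Lagrange, [G : H] = |G|/|H| = 12/3 = 4.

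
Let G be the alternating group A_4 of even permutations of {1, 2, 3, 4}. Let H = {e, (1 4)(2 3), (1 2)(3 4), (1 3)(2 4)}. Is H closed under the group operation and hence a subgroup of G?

Yes

|H| = 4 divides |G| = 12, consistent with Lagrange.
H contains the identity, every element's inverse is in H, and H is closed under ∘: it is a subgroup.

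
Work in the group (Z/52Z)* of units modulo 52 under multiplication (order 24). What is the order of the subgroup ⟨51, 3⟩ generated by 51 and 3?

12

|⟨51⟩| = 2 and |⟨3⟩| = 6, so |H| is a multiple of lcm(2, 6) = 6 and divides |G| = 24.
Closing under the operation: H = {1, 3, 9, 17, 23, 25, 27, 29, 35, 43, 49, 51}, so |H| = 12.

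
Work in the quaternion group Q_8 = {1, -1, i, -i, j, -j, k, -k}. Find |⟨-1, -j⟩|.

4

|⟨-1⟩| = 2 and |⟨-j⟩| = 4, so |H| is a multiple of lcm(2, 4) = 4 and divides |G| = 8.
Closing under the operation: H = {1, -1, j, -j}, so |H| = 4.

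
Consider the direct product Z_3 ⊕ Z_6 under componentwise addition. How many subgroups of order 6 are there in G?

4

|G| = 18 and 6 | 18, so subgroups of order 6 are possible by Lagrange.
The subgroups of order 6 are: {(0,0), (0,1), (0,2), (0,3), (0,4), (0,5)}; {(0,0), (0,3), (1,0), (1,3), (2,0), (2,3)}; {(0,0), (0,3), (1,1), (1,4), (2,2), (2,5)}; {(0,0), (0,3), (1,2), (1,5), (2,1), (2,4)}.
So G has 4 subgroups of order 6.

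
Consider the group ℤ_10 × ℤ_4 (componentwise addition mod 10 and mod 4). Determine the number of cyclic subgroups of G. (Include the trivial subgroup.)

12

A cyclic subgroup of order d is generated by each of its φ(d) elements of order d, so the cyclic subgroups of order d number (#elements of order d)/φ(d).
Cyclic subgroups by order — order 1: 1; order 2: 3; order 4: 2; order 5: 1; order 10: 3; order 20: 2.
Total: 12.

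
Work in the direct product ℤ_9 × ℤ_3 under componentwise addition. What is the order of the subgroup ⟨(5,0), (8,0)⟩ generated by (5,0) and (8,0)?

9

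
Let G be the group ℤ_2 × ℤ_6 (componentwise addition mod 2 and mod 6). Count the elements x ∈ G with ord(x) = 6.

6

An element (a,b) has order lcm(ord(a), ord(b)); count pairs with lcm equal to 6.
Enumerating gives 6 such elements.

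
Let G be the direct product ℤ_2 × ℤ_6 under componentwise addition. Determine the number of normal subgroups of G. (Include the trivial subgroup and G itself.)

10

G is abelian, so every subgroup is normal.
G has 10 subgroups in total, hence 10 normal subgroups.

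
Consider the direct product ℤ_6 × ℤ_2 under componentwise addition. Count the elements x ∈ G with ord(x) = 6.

6

An element (a,b) has order lcm(ord(a), ord(b)); count pairs with lcm equal to 6.
Enumerating gives 6 such elements.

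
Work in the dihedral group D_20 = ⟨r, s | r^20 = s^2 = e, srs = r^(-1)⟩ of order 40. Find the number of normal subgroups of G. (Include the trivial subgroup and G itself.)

9

G has 48 subgroups. Checking conjugation-invariance by order — order 1: 1/1 normal; order 2: 1/21 normal; order 4: 1/11 normal; order 5: 1/1 normal; order 8: 0/5 normal; order 10: 1/5 normal; order 20: 3/3 normal; order 40: 1/1 normal.
Total normal subgroups: 9.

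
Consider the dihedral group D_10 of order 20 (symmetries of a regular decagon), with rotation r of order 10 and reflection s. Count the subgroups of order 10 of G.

|G| = 20 and 10 | 20, so subgroups of order 10 are possible by Lagrange.
The subgroups of order 10 are: {e, r, r^2, r^3, r^4, r^5, r^6, r^7, r^8, r^9}; {e, r^2, r^4, r^6, r^8, s, r^2s, r^4s, r^6s, r^8s}; {e, r^2, r^4, r^6, r^8, rs, r^3s, r^5s, r^7s, r^9s}.
So G has 3 subgroups of order 10.

3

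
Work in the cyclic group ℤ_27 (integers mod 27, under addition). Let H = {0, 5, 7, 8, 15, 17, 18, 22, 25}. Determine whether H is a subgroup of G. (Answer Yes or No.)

No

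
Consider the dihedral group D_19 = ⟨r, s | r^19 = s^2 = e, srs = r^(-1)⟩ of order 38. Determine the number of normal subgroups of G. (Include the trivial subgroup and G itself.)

G has 22 subgroups. Checking conjugation-invariance by order — order 1: 1/1 normal; order 2: 0/19 normal; order 19: 1/1 normal; order 38: 1/1 normal.
Total normal subgroups: 3.

3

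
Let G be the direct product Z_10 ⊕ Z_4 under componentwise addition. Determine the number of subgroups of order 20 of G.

3

|G| = 40 and 20 | 40, so subgroups of order 20 are possible by Lagrange.
The subgroups of order 20 are: {(0,0), (0,1), (0,2), (0,3), (2,0), (2,1), (2,2), (2,3), (4,0), (4,1), (4,2), (4,3), (6,0), (6,1), (6,2), (6,3), (8,0), (8,1), (8,2), (8,3)}; {(0,0), (0,2), (1,0), (1,2), (2,0), (2,2), (3,0), (3,2), (4,0), (4,2), (5,0), (5,2), (6,0), (6,2), (7,0), (7,2), (8,0), (8,2), (9,0), (9,2)}; {(0,0), (0,2), (1,1), (1,3), (2,0), (2,2), (3,1), (3,3), (4,0), (4,2), (5,1), (5,3), (6,0), (6,2), (7,1), (7,3), (8,0), (8,2), (9,1), (9,3)}.
So G has 3 subgroups of order 20.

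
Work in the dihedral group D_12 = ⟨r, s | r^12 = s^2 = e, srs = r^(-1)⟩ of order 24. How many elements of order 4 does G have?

The elements of order 4 are: r^3, r^9.
That's 2.

2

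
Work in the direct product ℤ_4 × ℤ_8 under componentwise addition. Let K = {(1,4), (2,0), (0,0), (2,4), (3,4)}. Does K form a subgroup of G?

|K| = 5 does not divide |G| = 32, so by Lagrange K is not a subgroup.

No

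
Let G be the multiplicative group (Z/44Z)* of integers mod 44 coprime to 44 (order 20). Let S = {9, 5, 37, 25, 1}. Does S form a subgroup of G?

|S| = 5 divides |G| = 20, consistent with Lagrange.
S contains the identity, every element's inverse is in S, and S is closed under ·: it is a subgroup.
In fact S = ⟨5⟩.

Yes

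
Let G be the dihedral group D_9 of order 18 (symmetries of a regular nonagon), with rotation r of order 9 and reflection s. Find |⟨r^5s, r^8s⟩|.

6

|⟨r^5s⟩| = 2 and |⟨r^8s⟩| = 2, so |H| is a multiple of lcm(2, 2) = 2 and divides |G| = 18.
Closing under the operation: H = {e, r^3, r^6, r^2s, r^5s, r^8s}, so |H| = 6.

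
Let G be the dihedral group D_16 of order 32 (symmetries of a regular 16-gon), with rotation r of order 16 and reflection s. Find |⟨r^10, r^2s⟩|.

|⟨r^10⟩| = 8 and |⟨r^2s⟩| = 2, so |H| is a multiple of lcm(8, 2) = 8 and divides |G| = 32.
Closing under the operation: H = {e, r^2, r^4, r^6, r^8, r^10, r^12, r^14, s, r^2s, r^4s, r^6s, r^8s, r^10s, r^12s, r^14s}, so |H| = 16.

16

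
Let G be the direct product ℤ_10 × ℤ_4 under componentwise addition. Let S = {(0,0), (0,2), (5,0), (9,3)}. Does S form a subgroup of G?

No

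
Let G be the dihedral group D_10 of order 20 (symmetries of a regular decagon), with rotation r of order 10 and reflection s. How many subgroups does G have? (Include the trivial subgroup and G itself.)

22

|G| = 20, so by Lagrange every subgroup order divides 20. Divisors: 1, 2, 4, 5, 10, 20.
Subgroups by order — order 1: 1; order 2: 11; order 4: 5; order 5: 1; order 10: 3; order 20: 1.
Total: 1 + 11 + 5 + 1 + 3 + 1 = 22.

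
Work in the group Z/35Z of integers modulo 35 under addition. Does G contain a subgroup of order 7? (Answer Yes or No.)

Yes

7 | 35. A subgroup of order 7 is {0, 5, 10, 15, 20, 25, 30}.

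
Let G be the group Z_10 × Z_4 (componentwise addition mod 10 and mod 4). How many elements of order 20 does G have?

16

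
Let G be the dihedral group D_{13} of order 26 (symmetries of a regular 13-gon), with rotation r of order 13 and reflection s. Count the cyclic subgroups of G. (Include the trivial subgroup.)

15

A cyclic subgroup of order d is generated by each of its φ(d) elements of order d, so the cyclic subgroups of order d number (#elements of order d)/φ(d).
Cyclic subgroups by order — order 1: 1; order 2: 13; order 13: 1.
Total: 15.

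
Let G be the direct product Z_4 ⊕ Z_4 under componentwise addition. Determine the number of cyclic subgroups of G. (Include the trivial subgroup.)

10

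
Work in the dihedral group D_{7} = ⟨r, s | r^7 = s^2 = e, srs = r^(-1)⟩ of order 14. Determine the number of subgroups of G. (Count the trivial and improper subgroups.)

10

|G| = 14, so by Lagrange every subgroup order divides 14. Divisors: 1, 2, 7, 14.
Subgroups by order — order 1: 1; order 2: 7; order 7: 1; order 14: 1.
Total: 1 + 7 + 1 + 1 = 10.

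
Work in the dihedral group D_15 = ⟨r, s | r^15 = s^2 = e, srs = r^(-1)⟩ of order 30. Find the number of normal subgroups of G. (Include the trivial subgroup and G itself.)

5

G has 28 subgroups. Checking conjugation-invariance by order — order 1: 1/1 normal; order 2: 0/15 normal; order 3: 1/1 normal; order 5: 1/1 normal; order 6: 0/5 normal; order 10: 0/3 normal; order 15: 1/1 normal; order 30: 1/1 normal.
Total normal subgroups: 5.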